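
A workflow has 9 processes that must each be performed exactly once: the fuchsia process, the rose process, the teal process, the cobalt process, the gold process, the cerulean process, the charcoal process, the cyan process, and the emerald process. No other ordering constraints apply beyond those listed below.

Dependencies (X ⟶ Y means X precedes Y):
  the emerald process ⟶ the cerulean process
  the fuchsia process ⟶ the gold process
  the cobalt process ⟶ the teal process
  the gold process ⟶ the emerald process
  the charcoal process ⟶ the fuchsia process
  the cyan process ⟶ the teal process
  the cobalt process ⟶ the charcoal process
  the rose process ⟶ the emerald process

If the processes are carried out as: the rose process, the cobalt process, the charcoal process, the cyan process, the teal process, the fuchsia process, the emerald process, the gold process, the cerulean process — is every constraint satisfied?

No

Here the gold process comes after the emerald process.
But one of the constraints requires the gold process before the emerald process, so this ordering violates it.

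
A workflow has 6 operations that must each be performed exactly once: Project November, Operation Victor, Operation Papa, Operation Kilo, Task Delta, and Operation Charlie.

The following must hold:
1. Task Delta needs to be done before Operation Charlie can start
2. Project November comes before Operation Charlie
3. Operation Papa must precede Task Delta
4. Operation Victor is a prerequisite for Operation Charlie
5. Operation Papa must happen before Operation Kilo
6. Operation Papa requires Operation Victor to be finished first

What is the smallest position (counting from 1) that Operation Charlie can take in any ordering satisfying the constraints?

5

Working backwards through the constraints from Operation Charlie, its full set of required predecessors is Project November, Operation Victor, Operation Papa, Task Delta — 4 of them.
With 4 mandatory predecessors, the earliest Operation Charlie can sit is position 4+1 = 5, and placing just those 4 first achieves it.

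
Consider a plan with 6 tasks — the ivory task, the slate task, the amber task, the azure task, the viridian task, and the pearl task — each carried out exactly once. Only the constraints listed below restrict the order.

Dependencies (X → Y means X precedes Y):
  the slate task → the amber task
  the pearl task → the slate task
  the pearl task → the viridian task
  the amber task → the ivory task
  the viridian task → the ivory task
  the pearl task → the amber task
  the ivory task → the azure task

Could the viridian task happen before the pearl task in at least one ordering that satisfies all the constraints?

Following the pearl task → the viridian task, the pearl task must precede the viridian task in every valid ordering.
So no valid ordering can have the viridian task before the pearl task.

No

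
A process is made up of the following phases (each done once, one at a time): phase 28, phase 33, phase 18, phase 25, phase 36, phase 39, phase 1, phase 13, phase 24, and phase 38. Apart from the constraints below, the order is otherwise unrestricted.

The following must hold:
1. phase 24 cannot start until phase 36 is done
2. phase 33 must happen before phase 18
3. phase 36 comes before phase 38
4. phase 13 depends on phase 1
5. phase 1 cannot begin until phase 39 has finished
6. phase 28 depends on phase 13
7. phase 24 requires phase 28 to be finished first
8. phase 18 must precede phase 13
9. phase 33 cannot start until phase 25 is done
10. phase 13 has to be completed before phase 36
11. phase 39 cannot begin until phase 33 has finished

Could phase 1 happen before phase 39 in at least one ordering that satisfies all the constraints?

No

Following phase 39 → phase 1, phase 39 must precede phase 1 in every valid ordering.
So no valid ordering can have phase 1 before phase 39.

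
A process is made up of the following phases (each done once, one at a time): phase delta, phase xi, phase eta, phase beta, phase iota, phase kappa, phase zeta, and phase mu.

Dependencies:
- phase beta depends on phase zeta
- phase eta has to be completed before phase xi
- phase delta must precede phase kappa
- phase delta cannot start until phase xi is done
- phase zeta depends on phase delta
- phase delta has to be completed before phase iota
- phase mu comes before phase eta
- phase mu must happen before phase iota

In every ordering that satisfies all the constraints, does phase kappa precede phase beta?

No

Nothing in the constraints links phase kappa and phase beta; they are unordered relative to each other.
There exist valid orderings with phase beta before phase kappa, so phase kappa is not required to come first.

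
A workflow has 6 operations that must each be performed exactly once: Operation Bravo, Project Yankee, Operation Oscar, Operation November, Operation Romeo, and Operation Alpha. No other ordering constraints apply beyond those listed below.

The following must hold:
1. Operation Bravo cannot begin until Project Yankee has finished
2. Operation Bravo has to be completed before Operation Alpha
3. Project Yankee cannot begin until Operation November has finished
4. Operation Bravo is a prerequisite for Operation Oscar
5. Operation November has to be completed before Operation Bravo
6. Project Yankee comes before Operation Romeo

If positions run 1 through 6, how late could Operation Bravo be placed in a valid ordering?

4

The operations that are forced after Operation Bravo, directly or by a chain of constraints, are Operation Oscar, Operation Alpha. That's 2 operations.
With 2 mandatory successors out of 6 operations total, the latest slot for Operation Bravo is 6−2 = 4, and it's reachable by doing all non-successors before Operation Bravo.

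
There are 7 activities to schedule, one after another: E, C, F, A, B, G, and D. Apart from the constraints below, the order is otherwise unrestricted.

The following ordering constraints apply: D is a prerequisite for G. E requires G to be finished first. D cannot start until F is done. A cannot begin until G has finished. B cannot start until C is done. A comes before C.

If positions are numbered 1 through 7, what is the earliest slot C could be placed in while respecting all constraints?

The activities that are forced before C, directly or transitively, are F, A, G, D. That's 4 activities.
With 4 mandatory predecessors, the earliest C can sit is position 4+1 = 5, and placing just those 4 first achieves it.

5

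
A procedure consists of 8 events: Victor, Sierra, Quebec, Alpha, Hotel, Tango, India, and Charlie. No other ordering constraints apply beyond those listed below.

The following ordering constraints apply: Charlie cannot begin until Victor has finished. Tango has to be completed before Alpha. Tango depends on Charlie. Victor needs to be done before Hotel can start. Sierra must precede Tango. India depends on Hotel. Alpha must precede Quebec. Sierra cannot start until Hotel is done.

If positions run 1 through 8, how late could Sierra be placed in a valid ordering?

5

Following every chain forward from Sierra, the events that must come later are Quebec, Alpha, Tango — 3 of them.
With 3 mandatory successors out of 8 events total, the latest slot for Sierra is 8−3 = 5, and it's reachable by doing all non-successors before Sierra.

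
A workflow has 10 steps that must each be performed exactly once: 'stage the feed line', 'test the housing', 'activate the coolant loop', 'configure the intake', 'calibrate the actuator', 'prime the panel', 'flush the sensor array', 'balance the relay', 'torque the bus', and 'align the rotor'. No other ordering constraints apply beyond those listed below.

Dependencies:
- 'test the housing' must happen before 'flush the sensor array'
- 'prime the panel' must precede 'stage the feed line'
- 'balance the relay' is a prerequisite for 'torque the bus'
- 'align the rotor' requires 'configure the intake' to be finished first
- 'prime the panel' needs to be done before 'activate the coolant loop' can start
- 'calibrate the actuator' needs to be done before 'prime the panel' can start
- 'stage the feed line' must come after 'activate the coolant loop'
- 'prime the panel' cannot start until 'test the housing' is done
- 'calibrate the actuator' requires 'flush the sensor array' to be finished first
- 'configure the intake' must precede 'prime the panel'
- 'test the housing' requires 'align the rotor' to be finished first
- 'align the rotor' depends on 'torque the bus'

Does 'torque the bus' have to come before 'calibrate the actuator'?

Yes

Chaining the stated constraints: 'torque the bus' → 'align the rotor' → 'test the housing' → 'flush the sensor array' → 'calibrate the actuator'.
Hence 'torque the bus' necessarily comes before 'calibrate the actuator'.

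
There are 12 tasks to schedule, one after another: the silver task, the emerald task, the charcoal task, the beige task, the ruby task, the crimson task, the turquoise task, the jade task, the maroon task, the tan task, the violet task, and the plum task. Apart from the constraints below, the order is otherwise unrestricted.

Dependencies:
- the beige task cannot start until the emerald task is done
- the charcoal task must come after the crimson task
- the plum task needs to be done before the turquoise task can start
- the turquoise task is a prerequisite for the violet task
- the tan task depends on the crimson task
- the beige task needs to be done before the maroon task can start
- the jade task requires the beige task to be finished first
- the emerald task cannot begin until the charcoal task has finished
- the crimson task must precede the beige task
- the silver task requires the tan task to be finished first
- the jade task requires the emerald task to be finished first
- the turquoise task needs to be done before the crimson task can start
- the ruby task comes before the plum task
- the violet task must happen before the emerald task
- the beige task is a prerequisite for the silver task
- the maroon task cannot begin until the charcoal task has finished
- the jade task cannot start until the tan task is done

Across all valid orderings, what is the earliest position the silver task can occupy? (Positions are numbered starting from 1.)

Working backwards through the constraints from the silver task, its full set of required predecessors is the emerald task, the charcoal task, the beige task, the ruby task, the crimson task, the turquoise task, the tan task, the violet task, the plum task — 9 of them.
So at minimum 9 tasks come before the silver task, putting the silver task no earlier than position 10. That position is achievable by scheduling exactly those predecessors first.

10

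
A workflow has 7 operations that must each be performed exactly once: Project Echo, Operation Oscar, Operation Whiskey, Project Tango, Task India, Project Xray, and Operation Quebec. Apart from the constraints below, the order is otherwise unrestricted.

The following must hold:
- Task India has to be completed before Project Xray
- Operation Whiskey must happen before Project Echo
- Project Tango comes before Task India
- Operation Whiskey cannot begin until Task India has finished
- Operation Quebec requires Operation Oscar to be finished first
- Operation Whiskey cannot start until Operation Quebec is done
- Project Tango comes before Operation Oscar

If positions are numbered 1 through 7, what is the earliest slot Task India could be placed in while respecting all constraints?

2

The only operation forced before Task India (directly or transitively) is Project Tango.
So at minimum 1 operation comes before Task India, putting Task India no earlier than position 2. That position is achievable by scheduling exactly that predecessor first.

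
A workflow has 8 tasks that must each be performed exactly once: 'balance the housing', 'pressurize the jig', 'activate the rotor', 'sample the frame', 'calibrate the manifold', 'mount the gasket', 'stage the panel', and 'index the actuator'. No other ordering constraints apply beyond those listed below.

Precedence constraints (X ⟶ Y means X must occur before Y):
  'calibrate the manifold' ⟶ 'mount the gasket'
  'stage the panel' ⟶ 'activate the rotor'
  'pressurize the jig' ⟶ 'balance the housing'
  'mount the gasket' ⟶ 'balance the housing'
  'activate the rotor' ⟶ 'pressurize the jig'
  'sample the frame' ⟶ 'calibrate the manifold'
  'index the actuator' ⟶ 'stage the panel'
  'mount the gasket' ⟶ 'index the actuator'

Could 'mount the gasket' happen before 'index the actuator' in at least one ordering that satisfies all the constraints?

'mount the gasket' is actually forced before 'index the actuator' by the constraints, so certainly some valid ordering has 'mount the gasket' first.

Yes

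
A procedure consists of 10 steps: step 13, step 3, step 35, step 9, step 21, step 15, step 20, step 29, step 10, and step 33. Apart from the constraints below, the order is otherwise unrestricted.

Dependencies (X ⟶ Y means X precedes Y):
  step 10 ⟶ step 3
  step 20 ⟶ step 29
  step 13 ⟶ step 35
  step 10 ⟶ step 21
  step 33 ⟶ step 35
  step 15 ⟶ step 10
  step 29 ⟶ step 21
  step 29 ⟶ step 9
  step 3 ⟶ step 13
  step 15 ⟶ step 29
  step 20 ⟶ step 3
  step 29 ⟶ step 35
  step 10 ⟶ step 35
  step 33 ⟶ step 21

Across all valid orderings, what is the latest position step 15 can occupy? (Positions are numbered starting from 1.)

3

The steps that are forced after step 15, directly or by a chain of constraints, are step 13, step 3, step 35, step 9, step 21, step 29, step 10. That's 7 steps.
So at least 7 steps follow step 15, putting step 15 no later than position 3. That position is achievable by scheduling everything else first.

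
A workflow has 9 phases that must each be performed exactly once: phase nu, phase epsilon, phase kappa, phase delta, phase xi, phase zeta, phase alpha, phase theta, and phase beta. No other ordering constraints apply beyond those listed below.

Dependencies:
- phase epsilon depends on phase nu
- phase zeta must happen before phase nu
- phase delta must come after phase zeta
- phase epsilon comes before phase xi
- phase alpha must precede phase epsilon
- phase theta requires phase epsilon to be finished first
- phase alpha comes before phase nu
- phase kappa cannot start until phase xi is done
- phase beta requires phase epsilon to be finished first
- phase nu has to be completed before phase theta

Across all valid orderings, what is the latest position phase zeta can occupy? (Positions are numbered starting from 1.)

The phases that are forced after phase zeta, directly or by a chain of constraints, are phase nu, phase epsilon, phase kappa, phase delta, phase xi, phase theta, phase beta. That's 7 phases.
With 7 mandatory successors out of 9 phases total, the latest slot for phase zeta is 9−7 = 2, and it's reachable by doing all non-successors before phase zeta.

2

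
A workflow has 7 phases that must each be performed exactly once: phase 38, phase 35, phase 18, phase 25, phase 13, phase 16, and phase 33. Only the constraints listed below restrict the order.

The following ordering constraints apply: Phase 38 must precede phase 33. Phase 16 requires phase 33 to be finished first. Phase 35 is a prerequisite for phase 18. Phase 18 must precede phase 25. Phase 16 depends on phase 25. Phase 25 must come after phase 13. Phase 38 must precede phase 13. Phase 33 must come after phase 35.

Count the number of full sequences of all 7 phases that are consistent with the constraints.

22

The phases with no prerequisites are phase 38, phase 35; any of them can be placed first.
Counting all ways to extend the partial order to a total order gives 22.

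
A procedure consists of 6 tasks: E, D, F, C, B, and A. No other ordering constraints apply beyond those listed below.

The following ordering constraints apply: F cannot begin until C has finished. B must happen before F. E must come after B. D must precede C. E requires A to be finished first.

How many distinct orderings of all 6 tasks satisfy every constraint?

3 tasks have no prerequisites (D, B, A), so any of them could come first.
Counting all ways to extend the partial order to a total order gives 35.

35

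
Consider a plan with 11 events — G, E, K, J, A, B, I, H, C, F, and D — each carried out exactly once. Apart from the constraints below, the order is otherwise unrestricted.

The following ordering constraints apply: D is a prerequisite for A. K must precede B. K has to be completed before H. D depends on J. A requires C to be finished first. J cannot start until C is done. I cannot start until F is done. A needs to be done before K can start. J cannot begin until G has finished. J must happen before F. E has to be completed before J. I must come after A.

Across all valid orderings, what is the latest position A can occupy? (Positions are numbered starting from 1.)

7

Every event that must follow A has to come after it. Tracing all chains starting from A, those events are: K, B, I, H — 4 in total.
So at least 4 events follow A, putting A no later than position 7. That position is achievable by scheduling everything else first.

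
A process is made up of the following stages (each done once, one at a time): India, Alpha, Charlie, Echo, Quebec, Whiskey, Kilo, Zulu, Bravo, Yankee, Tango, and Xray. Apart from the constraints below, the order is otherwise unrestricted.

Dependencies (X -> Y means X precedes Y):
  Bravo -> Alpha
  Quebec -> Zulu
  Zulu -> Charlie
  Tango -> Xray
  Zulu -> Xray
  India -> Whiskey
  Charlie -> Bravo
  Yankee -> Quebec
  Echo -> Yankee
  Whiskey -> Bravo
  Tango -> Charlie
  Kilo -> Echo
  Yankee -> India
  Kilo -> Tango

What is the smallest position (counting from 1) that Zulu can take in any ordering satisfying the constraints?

Working backwards through the constraints from Zulu, its full set of required predecessors is Echo, Quebec, Kilo, Yankee — 4 of them.
With 4 mandatory predecessors, the earliest Zulu can sit is position 4+1 = 5, and placing just those 4 first achieves it.

5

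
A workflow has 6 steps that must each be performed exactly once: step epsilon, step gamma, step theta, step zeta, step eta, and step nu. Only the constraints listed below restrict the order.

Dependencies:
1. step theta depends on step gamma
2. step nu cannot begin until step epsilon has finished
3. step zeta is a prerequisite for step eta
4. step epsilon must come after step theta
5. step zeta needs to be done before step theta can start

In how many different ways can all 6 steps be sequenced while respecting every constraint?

The steps with no prerequisites are step gamma, step zeta; any of them can be placed first.
Systematically extending each partial ordering one step at a time and counting, there are 9 complete orderings.

9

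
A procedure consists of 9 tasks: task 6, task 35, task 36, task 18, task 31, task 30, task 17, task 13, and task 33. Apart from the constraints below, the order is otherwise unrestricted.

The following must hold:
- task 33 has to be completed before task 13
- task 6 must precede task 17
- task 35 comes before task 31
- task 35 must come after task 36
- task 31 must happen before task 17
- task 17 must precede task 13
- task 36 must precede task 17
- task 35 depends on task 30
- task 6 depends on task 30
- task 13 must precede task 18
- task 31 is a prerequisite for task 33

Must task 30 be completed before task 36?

Task 30 and task 36 are not related by any chain of constraints.
A valid ordering placing task 36 before task 30 exists, so the answer is no.

No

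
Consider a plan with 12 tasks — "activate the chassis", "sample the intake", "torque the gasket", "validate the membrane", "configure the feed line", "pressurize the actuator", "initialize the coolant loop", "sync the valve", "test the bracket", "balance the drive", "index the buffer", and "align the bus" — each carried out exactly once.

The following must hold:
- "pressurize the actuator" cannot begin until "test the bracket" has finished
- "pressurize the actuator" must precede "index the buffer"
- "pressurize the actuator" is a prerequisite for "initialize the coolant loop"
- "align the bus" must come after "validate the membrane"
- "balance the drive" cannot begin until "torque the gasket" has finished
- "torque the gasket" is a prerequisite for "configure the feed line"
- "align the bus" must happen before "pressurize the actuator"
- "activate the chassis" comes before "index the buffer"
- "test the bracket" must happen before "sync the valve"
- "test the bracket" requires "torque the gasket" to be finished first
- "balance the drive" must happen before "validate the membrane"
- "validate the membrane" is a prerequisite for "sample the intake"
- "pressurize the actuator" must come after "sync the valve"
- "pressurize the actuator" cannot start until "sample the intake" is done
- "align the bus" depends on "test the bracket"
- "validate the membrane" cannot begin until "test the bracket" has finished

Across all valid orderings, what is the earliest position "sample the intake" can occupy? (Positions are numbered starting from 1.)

The tasks that are forced before "sample the intake", directly or transitively, are "torque the gasket", "validate the membrane", "test the bracket", "balance the drive". That's 4 tasks.
With 4 mandatory predecessors, the earliest "sample the intake" can sit is position 4+1 = 5, and placing just those 4 first achieves it.

5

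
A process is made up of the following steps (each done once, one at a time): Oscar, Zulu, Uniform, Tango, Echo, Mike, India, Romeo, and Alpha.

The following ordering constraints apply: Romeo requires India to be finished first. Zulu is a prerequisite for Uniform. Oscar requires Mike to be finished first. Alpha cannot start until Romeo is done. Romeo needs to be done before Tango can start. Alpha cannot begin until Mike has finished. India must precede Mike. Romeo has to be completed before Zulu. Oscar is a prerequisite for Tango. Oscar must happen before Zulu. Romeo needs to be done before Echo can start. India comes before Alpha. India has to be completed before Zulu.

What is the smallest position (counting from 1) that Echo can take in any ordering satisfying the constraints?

3

The steps that are forced before Echo, directly or transitively, are India, Romeo. That's 2 steps.
So at minimum 2 steps come before Echo, putting Echo no earlier than position 3. That position is achievable by scheduling exactly those predecessors first.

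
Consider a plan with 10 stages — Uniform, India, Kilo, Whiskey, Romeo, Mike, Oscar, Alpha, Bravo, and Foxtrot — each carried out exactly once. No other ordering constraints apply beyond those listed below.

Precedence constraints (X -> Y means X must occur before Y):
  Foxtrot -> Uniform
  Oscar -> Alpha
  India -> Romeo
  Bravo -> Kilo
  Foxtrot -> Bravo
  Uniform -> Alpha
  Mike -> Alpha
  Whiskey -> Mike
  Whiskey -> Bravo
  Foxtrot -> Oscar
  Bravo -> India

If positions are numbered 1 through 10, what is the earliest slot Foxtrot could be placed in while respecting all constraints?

Nothing is required before Foxtrot; it can be the very first stage.

1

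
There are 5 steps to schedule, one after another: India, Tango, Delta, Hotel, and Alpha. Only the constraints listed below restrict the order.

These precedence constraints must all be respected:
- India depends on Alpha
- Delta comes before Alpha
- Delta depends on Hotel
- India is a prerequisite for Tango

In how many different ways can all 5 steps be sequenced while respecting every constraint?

1

Hotel is the only step with nothing required before it, so every ordering starts there.
Continuing from there, at each step only one step has all its prerequisites placed, so the ordering is fully determined — there is exactly 1.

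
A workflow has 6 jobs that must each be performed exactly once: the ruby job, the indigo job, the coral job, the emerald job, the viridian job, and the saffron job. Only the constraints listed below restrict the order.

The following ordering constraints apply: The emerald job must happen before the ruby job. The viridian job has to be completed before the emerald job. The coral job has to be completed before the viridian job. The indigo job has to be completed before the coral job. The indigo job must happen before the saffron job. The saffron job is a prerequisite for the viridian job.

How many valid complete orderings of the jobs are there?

The indigo job is the only job with nothing required before it, so every ordering starts there.
Counting all ways to extend the partial order to a total order gives 2.

2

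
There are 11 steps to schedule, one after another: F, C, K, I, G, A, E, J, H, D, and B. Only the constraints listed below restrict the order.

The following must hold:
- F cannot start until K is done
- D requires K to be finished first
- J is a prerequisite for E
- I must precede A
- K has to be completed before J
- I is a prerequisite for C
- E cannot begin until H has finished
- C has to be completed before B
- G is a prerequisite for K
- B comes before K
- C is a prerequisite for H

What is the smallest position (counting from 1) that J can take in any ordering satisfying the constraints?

6

Every step that must precede J has to come before it. Tracing all chains that end at J, those steps are: C, K, I, G, B — 5 in total.
So at minimum 5 steps come before J, putting J no earlier than position 6. That position is achievable by scheduling exactly those predecessors first.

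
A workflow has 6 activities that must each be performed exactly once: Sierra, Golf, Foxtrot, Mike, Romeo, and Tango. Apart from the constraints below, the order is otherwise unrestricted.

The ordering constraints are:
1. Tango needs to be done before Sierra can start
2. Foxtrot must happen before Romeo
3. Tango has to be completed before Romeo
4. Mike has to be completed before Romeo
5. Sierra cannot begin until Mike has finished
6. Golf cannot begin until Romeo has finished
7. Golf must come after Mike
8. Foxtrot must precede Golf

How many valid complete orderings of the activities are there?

20

3 activities have no prerequisites (Foxtrot, Mike, Tango), so any of them could come first.
Systematically extending each partial ordering one activity at a time and counting, there are 20 complete orderings.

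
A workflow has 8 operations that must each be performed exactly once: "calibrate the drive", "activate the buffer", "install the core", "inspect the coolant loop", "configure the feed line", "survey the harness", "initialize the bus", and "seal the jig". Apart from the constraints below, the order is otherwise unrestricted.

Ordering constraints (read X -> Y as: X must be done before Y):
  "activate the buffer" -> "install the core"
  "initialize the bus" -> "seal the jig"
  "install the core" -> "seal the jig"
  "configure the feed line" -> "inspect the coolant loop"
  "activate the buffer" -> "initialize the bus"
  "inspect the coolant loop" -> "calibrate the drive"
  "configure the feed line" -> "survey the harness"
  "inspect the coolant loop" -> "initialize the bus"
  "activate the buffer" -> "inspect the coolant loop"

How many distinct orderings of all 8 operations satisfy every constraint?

2 operations have no prerequisites ("activate the buffer", "configure the feed line"), so any of them could come first.
Counting all ways to extend the partial order to a total order gives 158.

158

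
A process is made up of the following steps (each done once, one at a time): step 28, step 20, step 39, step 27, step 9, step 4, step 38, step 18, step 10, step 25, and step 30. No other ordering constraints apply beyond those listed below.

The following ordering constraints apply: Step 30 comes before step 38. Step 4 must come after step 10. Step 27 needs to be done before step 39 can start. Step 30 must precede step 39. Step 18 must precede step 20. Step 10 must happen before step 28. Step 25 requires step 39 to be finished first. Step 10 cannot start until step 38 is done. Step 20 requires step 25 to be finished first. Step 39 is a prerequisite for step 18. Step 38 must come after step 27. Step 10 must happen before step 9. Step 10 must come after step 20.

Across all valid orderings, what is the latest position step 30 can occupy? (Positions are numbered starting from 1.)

Following every chain forward from step 30, the steps that must come later are step 28, step 20, step 39, step 9, step 4, step 38, step 18, step 10, step 25 — 9 of them.
So at least 9 steps follow step 30, putting step 30 no later than position 2. That position is achievable by scheduling everything else first.

2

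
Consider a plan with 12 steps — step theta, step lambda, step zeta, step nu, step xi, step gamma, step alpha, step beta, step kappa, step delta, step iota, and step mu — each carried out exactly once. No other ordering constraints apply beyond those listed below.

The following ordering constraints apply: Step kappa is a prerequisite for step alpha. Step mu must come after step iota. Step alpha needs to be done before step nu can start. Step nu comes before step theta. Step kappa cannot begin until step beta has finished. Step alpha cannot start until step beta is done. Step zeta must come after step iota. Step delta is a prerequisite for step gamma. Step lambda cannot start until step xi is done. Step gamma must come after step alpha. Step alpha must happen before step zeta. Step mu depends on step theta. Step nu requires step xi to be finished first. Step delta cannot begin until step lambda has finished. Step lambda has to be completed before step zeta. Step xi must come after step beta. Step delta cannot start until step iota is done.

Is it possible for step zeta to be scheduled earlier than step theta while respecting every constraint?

Yes

The constraints leave step zeta and step theta unordered relative to each other; nothing requires step theta earlier.
That means at least one valid schedule has step zeta before step theta.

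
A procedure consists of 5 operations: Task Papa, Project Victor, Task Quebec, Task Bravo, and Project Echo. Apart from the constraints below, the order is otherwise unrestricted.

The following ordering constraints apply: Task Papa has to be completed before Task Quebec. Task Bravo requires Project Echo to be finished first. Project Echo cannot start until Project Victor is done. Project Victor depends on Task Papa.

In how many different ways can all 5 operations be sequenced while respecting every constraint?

4

Task Papa is the only operation with nothing required before it, so every ordering starts there.
Counting all ways to extend the partial order to a total order gives 4.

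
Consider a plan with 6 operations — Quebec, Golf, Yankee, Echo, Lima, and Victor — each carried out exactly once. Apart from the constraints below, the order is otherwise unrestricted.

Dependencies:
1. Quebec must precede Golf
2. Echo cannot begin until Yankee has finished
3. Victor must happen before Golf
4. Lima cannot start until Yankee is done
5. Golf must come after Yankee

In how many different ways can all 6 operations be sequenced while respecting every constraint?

76

The operations with no prerequisites are Quebec, Yankee, Victor; any of them can be placed first.
Enumerating by repeatedly choosing an available operation (one whose prerequisites are all placed) gives 76 distinct complete orderings.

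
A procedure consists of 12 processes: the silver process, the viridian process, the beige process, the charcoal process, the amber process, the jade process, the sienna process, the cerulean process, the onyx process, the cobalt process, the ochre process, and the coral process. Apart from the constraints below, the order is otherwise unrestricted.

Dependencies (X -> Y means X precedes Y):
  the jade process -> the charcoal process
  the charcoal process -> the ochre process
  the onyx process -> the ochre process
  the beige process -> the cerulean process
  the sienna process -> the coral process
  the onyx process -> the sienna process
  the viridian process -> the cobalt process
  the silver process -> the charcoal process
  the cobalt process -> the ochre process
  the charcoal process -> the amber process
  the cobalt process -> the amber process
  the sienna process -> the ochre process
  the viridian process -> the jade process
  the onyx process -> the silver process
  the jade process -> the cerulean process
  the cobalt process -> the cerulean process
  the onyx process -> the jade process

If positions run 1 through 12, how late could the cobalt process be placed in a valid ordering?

Following every chain forward from the cobalt process, the processes that must come later are the amber process, the cerulean process, the ochre process — 3 of them.
So at least 3 processes follow the cobalt process, putting the cobalt process no later than position 9. That position is achievable by scheduling everything else first.

9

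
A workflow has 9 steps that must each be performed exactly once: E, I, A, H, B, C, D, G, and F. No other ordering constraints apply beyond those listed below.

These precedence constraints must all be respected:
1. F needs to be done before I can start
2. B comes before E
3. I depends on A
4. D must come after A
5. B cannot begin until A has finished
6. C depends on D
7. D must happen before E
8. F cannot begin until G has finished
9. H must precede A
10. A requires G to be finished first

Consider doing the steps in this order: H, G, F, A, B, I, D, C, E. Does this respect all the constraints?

Checking each listed constraint against this order: for instance, B is in position 5 and E in position 9, so that constraint holds — and the remaining constraints check out the same way.

Yes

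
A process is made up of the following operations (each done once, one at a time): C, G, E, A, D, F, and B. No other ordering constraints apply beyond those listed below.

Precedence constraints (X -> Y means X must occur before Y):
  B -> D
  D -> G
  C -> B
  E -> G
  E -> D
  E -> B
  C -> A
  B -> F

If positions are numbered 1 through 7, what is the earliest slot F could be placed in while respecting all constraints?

The operations that are forced before F, directly or transitively, are C, E, B. That's 3 operations.
With 3 mandatory predecessors, the earliest F can sit is position 3+1 = 4, and placing just those 3 first achieves it.

4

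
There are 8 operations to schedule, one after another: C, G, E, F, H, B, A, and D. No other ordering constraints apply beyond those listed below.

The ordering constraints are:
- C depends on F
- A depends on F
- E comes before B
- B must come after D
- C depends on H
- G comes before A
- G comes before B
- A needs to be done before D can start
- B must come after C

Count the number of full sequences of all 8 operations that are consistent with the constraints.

182

4 operations have no prerequisites (G, E, F, H), so any of them could come first.
Counting all ways to extend the partial order to a total order gives 182.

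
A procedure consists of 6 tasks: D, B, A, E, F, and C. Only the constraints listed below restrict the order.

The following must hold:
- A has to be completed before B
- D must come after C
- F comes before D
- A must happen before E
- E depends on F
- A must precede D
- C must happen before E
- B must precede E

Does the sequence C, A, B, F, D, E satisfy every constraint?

Yes

Checking each listed constraint against this order: for instance, C is in position 1 and E in position 6, so that constraint holds — and the remaining constraints check out the same way.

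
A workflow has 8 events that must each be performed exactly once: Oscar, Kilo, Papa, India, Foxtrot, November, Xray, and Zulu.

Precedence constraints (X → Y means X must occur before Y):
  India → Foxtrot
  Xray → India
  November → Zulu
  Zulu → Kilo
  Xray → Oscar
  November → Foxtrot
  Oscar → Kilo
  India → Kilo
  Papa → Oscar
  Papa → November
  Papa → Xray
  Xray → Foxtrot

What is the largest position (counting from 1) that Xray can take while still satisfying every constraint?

4

The events that are forced after Xray, directly or by a chain of constraints, are Oscar, Kilo, India, Foxtrot. That's 4 events.
With 4 mandatory successors out of 8 events total, the latest slot for Xray is 8−4 = 4, and it's reachable by doing all non-successors before Xray.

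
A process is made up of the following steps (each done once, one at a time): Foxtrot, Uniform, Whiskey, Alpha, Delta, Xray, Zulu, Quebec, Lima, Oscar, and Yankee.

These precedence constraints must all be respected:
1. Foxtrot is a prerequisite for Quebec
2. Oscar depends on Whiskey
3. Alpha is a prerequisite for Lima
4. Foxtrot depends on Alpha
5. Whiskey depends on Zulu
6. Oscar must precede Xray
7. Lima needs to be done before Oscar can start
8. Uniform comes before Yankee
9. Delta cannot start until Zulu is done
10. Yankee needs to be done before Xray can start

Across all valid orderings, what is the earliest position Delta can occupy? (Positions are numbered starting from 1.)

Working backwards through the constraints from Delta, its only required predecessor is Zulu.
So at minimum 1 step comes before Delta, putting Delta no earlier than position 2. That position is achievable by scheduling exactly that predecessor first.

2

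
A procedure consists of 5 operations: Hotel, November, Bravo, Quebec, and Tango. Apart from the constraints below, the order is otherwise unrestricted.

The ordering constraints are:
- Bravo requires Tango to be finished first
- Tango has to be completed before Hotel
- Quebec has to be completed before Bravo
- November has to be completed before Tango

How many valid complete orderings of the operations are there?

The operations with no prerequisites are November, Quebec; any of them can be placed first.
Enumerating by repeatedly choosing an available operation (one whose prerequisites are all placed) gives 7 distinct complete orderings.

7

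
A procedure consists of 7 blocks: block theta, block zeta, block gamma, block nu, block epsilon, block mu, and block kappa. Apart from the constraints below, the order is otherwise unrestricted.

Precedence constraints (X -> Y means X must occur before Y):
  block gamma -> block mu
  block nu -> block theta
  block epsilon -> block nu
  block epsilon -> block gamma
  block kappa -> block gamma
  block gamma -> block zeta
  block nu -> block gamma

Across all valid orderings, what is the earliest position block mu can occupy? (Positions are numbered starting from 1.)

Working backwards through the constraints from block mu, its full set of required predecessors is block gamma, block nu, block epsilon, block kappa — 4 of them.
With 4 mandatory predecessors, the earliest block mu can sit is position 4+1 = 5, and placing just those 4 first achieves it.

5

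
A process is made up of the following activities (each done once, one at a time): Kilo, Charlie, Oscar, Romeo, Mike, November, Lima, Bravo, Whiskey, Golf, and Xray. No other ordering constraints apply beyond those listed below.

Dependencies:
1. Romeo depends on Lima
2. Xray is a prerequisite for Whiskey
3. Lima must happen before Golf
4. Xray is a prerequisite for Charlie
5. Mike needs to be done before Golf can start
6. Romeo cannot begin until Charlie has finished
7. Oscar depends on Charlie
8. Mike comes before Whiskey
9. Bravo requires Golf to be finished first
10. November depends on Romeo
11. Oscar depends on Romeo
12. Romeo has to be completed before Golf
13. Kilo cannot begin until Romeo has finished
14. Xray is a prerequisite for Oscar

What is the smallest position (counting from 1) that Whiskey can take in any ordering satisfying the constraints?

Every activity that must precede Whiskey has to come before it. Tracing all chains that end at Whiskey, those activities are: Mike, Xray — 2 in total.
So at minimum 2 activities come before Whiskey, putting Whiskey no earlier than position 3. That position is achievable by scheduling exactly those predecessors first.

3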